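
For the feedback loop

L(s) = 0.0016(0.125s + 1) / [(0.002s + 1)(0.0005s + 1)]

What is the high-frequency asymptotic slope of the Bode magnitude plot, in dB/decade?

Each pole contributes −20 dB/decade at high frequency; each zero contributes +20 dB/decade.
Net: 1 zero(s) − 2 pole(s) → -20 dB/decade.

-20 dB/decade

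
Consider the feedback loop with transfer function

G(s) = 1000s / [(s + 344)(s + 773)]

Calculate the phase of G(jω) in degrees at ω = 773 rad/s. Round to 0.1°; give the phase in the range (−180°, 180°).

-21.0°

At s = jω = j773:
zero at origin: s = j773 → |·| = 773, ∠ = 90.00°
pole (s+344): 344 + j773 → |·| = √(344²+773²) = √715865 ≈ 846.09, ∠ = arctan(773/344) ≈ 66.01°
pole (s+773): 773 + j773 → |·| = √(773²+773²) = √1195058 ≈ 1093.2, ∠ = arctan(773/773) ≈ 45.00°
∠G = 90.00° − 111.01° = -21.01°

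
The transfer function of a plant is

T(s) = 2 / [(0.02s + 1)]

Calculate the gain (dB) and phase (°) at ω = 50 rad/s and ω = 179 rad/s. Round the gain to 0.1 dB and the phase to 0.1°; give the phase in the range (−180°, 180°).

ω = 50: 3.0 dB, -45.0°; ω = 179: -5.4 dB, -74.4°

At ω = 50 rad/s:
pole (1 + j50·0.02) = 1 + j1 → |·| ≈ 1.4142, ∠ ≈ 45.00°
|T| = 2 · 1 / (1.4142) ≈ 1.4142
Gain = 20 log₁₀(1.4142) ≈ 3.01 dB
∠T = (0°) − (45.00°) = -45.00°

At ω = 179 rad/s:
pole (1 + j179·0.02) = 1 + j3.58 → |·| ≈ 3.717, ∠ ≈ 74.39°
|T| = 2 · 1 / (3.717) ≈ 0.53807
Gain = 20 log₁₀(0.53807) ≈ -5.38 dB
∠T = (0°) − (74.39°) = -74.39°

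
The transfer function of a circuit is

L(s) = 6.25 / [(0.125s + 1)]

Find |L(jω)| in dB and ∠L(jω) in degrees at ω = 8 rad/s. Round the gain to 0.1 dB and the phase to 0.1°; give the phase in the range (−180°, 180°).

At ω = 8 rad/s:
pole (1 + j8·0.125) = 1 + j1 → |·| ≈ 1.4142, ∠ ≈ 45.00°
|L| = 6.25 · 1 / (1.4142) ≈ 4.4195
Gain = 20 log₁₀(4.4195) ≈ 12.91 dB
∠L = (0°) − (45.00°) = -45.00°

12.9 dB, -45.0°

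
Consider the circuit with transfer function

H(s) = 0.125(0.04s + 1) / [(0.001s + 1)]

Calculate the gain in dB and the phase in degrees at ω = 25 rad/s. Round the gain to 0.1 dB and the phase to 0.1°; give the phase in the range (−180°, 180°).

-15.1 dB, 43.6°

At ω = 25 rad/s:
zero (1 + j25·0.04) = 1 + j1 → |·| ≈ 1.4142, ∠ ≈ 45.00°
pole (1 + j25·0.001) = 1 + j0.025 → |·| ≈ 1.0003, ∠ ≈ 1.43°
|H| = 0.125 · 1.4142 / (1.0003) ≈ 0.17672
Gain = 20 log₁₀(0.17672) ≈ -15.05 dB
∠H = (45.00°) − (1.43°) = 43.57°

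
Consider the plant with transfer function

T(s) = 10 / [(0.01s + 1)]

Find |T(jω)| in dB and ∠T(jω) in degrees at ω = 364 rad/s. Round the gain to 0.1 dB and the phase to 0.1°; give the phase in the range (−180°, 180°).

8.5 dB, -74.6°

At ω = 364 rad/s:
pole (1 + j364·0.01) = 1 + j3.64 → |·| ≈ 3.7749, ∠ ≈ 74.64°
|T| = 10 · 1 / (3.7749) ≈ 2.6491
Gain = 20 log₁₀(2.6491) ≈ 8.46 dB
∠T = (0°) − (74.64°) = -74.64°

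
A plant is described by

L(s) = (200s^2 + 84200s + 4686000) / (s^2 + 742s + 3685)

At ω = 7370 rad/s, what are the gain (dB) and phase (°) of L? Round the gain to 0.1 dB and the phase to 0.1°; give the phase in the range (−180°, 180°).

Substitute s = j7370:
Numerator: 200(j7370)^2 + 84200(j7370) + 4686000 = -10858694000 + j620554000
Denominator: (j7370)^2 + 742(j7370) + 3685 = -54313215 + j5468540
|N| = √(10858694000² + 620554000²) ≈ 1.0876e+10, ∠N ≈ 176.73°
|D| = √(54313215² + 5468540²) ≈ 5.4588e+07, ∠D ≈ 174.25°
|L| = 1.0876e+10 / 5.4588e+07 ≈ 199.24
Gain = 20 log₁₀(199.24) ≈ 45.99 dB
∠L = 176.73° − 174.25° = 2.48°

46.0 dB, 2.5°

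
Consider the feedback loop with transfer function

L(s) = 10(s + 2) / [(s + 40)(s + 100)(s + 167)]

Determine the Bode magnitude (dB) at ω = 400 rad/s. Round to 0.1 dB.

-85.1 dB

At s = jω = j400:
zero (s+2): 2 + j400 → |·| = √(2²+400²) = √160004 ≈ 400, ∠ = arctan(400/2) ≈ 89.71°
pole (s+40): 40 + j400 → |·| = √(40²+400²) = √161600 ≈ 402, ∠ = arctan(400/40) ≈ 84.29°
pole (s+100): 100 + j400 → |·| = √(100²+400²) = √170000 ≈ 412.31, ∠ = arctan(400/100) ≈ 75.96°
pole (s+167): 167 + j400 → |·| = √(167²+400²) = √187889 ≈ 433.46, ∠ = arctan(400/167) ≈ 67.34°
|L| = 10 · 400 / 7.1845e+07 ≈ 5.5675e-05
Gain = 20 log₁₀(5.5675e-05) ≈ -85.09 dB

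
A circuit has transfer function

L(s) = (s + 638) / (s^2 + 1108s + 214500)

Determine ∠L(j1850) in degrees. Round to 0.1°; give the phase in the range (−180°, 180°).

Substitute s = j1850:
Numerator: (j1850) + 638 = 638 + j1850
Denominator: (j1850)^2 + 1108(j1850) + 214500 = -3208000 + j2049800
|N| = √(638² + 1850²) ≈ 1956.9, ∠N ≈ 70.97°
|D| = √(3208000² + 2049800²) ≈ 3.807e+06, ∠D ≈ 147.42°
∠L = 70.97° − 147.42° = -76.45°

-76.5°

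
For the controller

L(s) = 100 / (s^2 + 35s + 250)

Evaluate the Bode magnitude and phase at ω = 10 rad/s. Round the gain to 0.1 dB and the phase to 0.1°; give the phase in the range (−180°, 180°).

-11.6 dB, -66.8°

Substitute s = j10:
Numerator: 100 = 100 + j0
Denominator: (j10)^2 + 35(j10) + 250 = 150 + j350
|N| = √(100² + 0²) ≈ 100, ∠N ≈ 0.00°
|D| = √(150² + 350²) ≈ 380.79, ∠D ≈ 66.80°
|L| = 100 / 380.79 ≈ 0.26261
Gain = 20 log₁₀(0.26261) ≈ -11.61 dB
∠L = 0.00° − 66.80° = -66.80°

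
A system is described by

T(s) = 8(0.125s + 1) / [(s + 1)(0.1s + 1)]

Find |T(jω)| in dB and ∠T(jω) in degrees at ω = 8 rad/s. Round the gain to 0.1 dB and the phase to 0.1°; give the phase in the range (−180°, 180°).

0.8 dB, -76.5°

At ω = 8 rad/s:
zero (1 + j8·0.125) = 1 + j1 → |·| ≈ 1.4142, ∠ ≈ 45.00°
pole (1 + j8·1) = 1 + j8 → |·| ≈ 8.0623, ∠ ≈ 82.87°
pole (1 + j8·0.1) = 1 + j0.8 → |·| ≈ 1.2806, ∠ ≈ 38.66°
|T| = 8 · 1.4142 / (8.0623 · 1.2806) ≈ 1.0958
Gain = 20 log₁₀(1.0958) ≈ 0.79 dB
∠T = (45.00°) − (82.87° + 38.66°) = -76.53°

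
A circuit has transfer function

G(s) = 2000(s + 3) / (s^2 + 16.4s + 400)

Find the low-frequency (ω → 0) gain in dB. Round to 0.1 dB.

G(0) = 2000·3 / 400 = 15
20 log₁₀(15) ≈ 23.52 dB

23.5 dB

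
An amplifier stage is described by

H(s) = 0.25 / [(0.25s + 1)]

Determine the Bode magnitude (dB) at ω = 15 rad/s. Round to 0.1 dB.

At ω = 15 rad/s:
pole (1 + j15·0.25) = 1 + j3.75 → |·| ≈ 3.881, ∠ ≈ 75.07°
|H| = 0.25 · 1 / (3.881) ≈ 0.064416
Gain = 20 log₁₀(0.064416) ≈ -23.82 dB

-23.8 dB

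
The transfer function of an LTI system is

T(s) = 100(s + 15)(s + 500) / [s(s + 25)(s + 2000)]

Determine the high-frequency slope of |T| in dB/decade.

-20 dB/decade

Each pole contributes −20 dB/decade at high frequency; each zero contributes +20 dB/decade.
Net: 2 zero(s) − 3 pole(s) → -20 dB/decade.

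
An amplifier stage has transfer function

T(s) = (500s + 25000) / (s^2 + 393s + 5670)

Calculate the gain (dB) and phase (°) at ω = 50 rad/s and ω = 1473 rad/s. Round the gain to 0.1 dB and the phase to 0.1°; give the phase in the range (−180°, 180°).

Substitute s = j50:
Numerator: 500(j50) + 25000 = 25000 + j25000
Denominator: (j50)^2 + 393(j50) + 5670 = 3170 + j19650
|N| = √(25000² + 25000²) ≈ 35355, ∠N ≈ 45.00°
|D| = √(3170² + 19650²) ≈ 19904, ∠D ≈ 80.84°
|T| = 35355 / 19904 ≈ 1.7763
Gain = 20 log₁₀(1.7763) ≈ 4.99 dB
∠T = 45.00° − 80.84° = -35.84°

Substitute s = j1473:
Numerator: 500(j1473) + 25000 = 25000 + j736500
Denominator: (j1473)^2 + 393(j1473) + 5670 = -2164059 + j578889
|N| = √(25000² + 736500²) ≈ 7.3692e+05, ∠N ≈ 88.06°
|D| = √(2164059² + 578889²) ≈ 2.2401e+06, ∠D ≈ 165.02°
|T| = 7.3692e+05 / 2.2401e+06 ≈ 0.32897
Gain = 20 log₁₀(0.32897) ≈ -9.66 dB
∠T = 88.06° − 165.02° = -76.96°

ω = 50: 5.0 dB, -35.8°; ω = 1473: -9.7 dB, -77.0°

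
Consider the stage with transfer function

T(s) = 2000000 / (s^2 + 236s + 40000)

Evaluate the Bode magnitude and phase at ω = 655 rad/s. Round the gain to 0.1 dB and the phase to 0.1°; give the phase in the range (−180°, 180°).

13.6 dB, -158.3°

At s = jω = j655:
quadratic: (j655)² + 236·j655 + 40000 = -389025 + j154580 → |·| ≈ 4.1861e+05, ∠ ≈ 158.33°
|T| = 2000000 / 4.1861e+05 ≈ 4.7777
Gain = 20 log₁₀(4.7777) ≈ 13.58 dB
∠T = 0.00° − 158.33° = -158.33°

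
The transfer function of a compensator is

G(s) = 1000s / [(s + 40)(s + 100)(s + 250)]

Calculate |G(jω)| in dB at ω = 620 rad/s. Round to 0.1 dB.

-52.5 dB

At s = jω = j620:
zero at origin: s = j620 → |·| = 620, ∠ = 90.00°
pole (s+40): 40 + j620 → |·| = √(40²+620²) = √386000 ≈ 621.29, ∠ = arctan(620/40) ≈ 86.31°
pole (s+100): 100 + j620 → |·| = √(100²+620²) = √394400 ≈ 628.01, ∠ = arctan(620/100) ≈ 80.84°
pole (s+250): 250 + j620 → |·| = √(250²+620²) = √446900 ≈ 668.51, ∠ = arctan(620/250) ≈ 68.04°
|G| = 1000 · 620 / 2.6084e+08 ≈ 0.0023769
Gain = 20 log₁₀(0.0023769) ≈ -52.48 dB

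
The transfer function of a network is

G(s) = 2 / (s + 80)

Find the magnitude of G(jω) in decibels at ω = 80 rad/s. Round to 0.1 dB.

At s = jω = j80:
pole (s+80): 80 + j80 → |·| = √(80²+80²) = √12800 ≈ 113.14, ∠ = arctan(80/80) ≈ 45.00°
|G| = 2 / 113.14 ≈ 0.017677
Gain = 20 log₁₀(0.017677) ≈ -35.05 dB

-35.1 dB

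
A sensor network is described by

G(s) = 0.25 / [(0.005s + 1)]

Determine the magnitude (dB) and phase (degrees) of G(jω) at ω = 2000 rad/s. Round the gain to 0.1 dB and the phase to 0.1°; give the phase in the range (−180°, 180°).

-32.1 dB, -84.3°

At ω = 2000 rad/s:
pole (1 + j2000·0.005) = 1 + j10 → |·| ≈ 10.05, ∠ ≈ 84.29°
|G| = 0.25 · 1 / (10.05) ≈ 0.024876
Gain = 20 log₁₀(0.024876) ≈ -32.08 dB
∠G = (0°) − (84.29°) = -84.29°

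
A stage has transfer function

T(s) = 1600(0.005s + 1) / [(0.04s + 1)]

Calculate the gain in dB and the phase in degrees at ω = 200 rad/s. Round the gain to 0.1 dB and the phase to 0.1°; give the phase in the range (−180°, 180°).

49.0 dB, -37.9°

At ω = 200 rad/s:
zero (1 + j200·0.005) = 1 + j1 → |·| ≈ 1.4142, ∠ ≈ 45.00°
pole (1 + j200·0.04) = 1 + j8 → |·| ≈ 8.0623, ∠ ≈ 82.87°
|T| = 1600 · 1.4142 / (8.0623) ≈ 280.65
Gain = 20 log₁₀(280.65) ≈ 48.96 dB
∠T = (45.00°) − (82.87°) = -37.87°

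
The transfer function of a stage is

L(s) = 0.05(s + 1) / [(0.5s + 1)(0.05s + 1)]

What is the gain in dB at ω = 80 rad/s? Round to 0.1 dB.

-32.3 dB

At ω = 80 rad/s:
zero (1 + j80·1) = 1 + j80 → |·| ≈ 80.006, ∠ ≈ 89.28°
pole (1 + j80·0.5) = 1 + j40 → |·| ≈ 40.012, ∠ ≈ 88.57°
pole (1 + j80·0.05) = 1 + j4 → |·| ≈ 4.1231, ∠ ≈ 75.96°
|L| = 0.05 · 80.006 / (40.012 · 4.1231) ≈ 0.024248
Gain = 20 log₁₀(0.024248) ≈ -32.31 dB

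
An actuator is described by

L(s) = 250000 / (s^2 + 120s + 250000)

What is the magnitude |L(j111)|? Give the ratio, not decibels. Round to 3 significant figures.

1.05

At s = jω = j111:
quadratic: (j111)² + 120·j111 + 250000 = 237679 + j13320 → |·| ≈ 2.3805e+05, ∠ ≈ 3.21°
|L| = 250000 / 2.3805e+05 ≈ 1.0502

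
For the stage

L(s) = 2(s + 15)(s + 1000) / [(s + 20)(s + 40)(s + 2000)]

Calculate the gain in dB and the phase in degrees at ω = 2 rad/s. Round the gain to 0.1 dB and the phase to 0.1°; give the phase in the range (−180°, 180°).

-34.5 dB, -0.9°

At s = jω = j2:
zero (s+15): 15 + j2 → |·| = √(15²+2²) = √229 ≈ 15.133, ∠ = arctan(2/15) ≈ 7.59°
zero (s+1000): 1000 + j2 → |·| = √(1000²+2²) = √1000004 ≈ 1000, ∠ = arctan(2/1000) ≈ 0.11°
pole (s+20): 20 + j2 → |·| = √(20²+2²) = √404 ≈ 20.1, ∠ = arctan(2/20) ≈ 5.71°
pole (s+40): 40 + j2 → |·| = √(40²+2²) = √1604 ≈ 40.05, ∠ = arctan(2/40) ≈ 2.86°
pole (s+2000): 2000 + j2 → |·| = √(2000²+2²) = √4000004 ≈ 2000, ∠ = arctan(2/2000) ≈ 0.06°
|L| = 2 · 15133 / 1.61e+06 ≈ 0.018799
Gain = 20 log₁₀(0.018799) ≈ -34.52 dB
∠L = 7.70° − 8.63° = -0.93°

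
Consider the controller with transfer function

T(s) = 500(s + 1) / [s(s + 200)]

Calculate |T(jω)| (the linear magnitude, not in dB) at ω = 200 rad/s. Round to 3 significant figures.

1.77

At s = jω = j200:
zero (s+1): 1 + j200 → |·| = √(1²+200²) = √40001 ≈ 200, ∠ = arctan(200/1) ≈ 89.71°
pole (s+200): 200 + j200 → |·| = √(200²+200²) = √80000 ≈ 282.84, ∠ = arctan(200/200) ≈ 45.00°
pole at origin: |s| = 200, ∠ = 90.00° (in denominator)
|T| = 500 · 200 / 56568 ≈ 1.7678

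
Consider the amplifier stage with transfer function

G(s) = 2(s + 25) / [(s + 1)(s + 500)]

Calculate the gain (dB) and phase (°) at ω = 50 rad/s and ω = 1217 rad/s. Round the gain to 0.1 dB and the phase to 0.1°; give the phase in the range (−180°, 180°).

At s = jω = j50:
zero (s+25): 25 + j50 → |·| = √(25²+50²) = √3125 ≈ 55.902, ∠ = arctan(50/25) ≈ 63.43°
pole (s+1): 1 + j50 → |·| = √(1²+50²) = √2501 ≈ 50.01, ∠ = arctan(50/1) ≈ 88.85°
pole (s+500): 500 + j50 → |·| = √(500²+50²) = √252500 ≈ 502.49, ∠ = arctan(50/500) ≈ 5.71°
|G| = 2 · 55.902 / 25130 ≈ 0.004449
Gain = 20 log₁₀(0.004449) ≈ -47.03 dB
∠G = 63.43° − 94.56° = -31.13°

At s = jω = j1217:
zero (s+25): 25 + j1217 → |·| = √(25²+1217²) = √1481714 ≈ 1217.3, ∠ = arctan(1217/25) ≈ 88.82°
pole (s+1): 1 + j1217 → |·| = √(1²+1217²) = √1481090 ≈ 1217, ∠ = arctan(1217/1) ≈ 89.95°
pole (s+500): 500 + j1217 → |·| = √(500²+1217²) = √1731089 ≈ 1315.7, ∠ = arctan(1217/500) ≈ 67.66°
|G| = 2 · 1217.3 / 1.6012e+06 ≈ 0.0015205
Gain = 20 log₁₀(0.0015205) ≈ -56.36 dB
∠G = 88.82° − 157.61° = -68.79°

ω = 50: -47.0 dB, -31.1°; ω = 1217: -56.4 dB, -68.8°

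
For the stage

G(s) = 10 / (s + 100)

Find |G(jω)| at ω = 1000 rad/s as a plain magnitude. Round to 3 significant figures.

0.00995

At s = jω = j1000:
pole (s+100): 100 + j1000 → |·| = √(100²+1000²) = √1010000 ≈ 1005, ∠ = arctan(1000/100) ≈ 84.29°
|G| = 10 / 1005 ≈ 0.0099502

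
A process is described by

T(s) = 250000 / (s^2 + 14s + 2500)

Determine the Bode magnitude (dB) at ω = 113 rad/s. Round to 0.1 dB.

27.6 dB

At s = jω = j113:
quadratic: (j113)² + 14·j113 + 2500 = -10269 + j1582 → |·| ≈ 10390, ∠ ≈ 171.24°
|T| = 250000 / 10390 ≈ 24.062
Gain = 20 log₁₀(24.062) ≈ 27.63 dB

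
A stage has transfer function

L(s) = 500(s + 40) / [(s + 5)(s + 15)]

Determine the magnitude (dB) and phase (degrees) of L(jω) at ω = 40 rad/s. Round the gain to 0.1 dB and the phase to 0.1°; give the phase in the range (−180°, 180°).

At s = jω = j40:
zero (s+40): 40 + j40 → |·| = √(40²+40²) = √3200 ≈ 56.569, ∠ = arctan(40/40) ≈ 45.00°
pole (s+5): 5 + j40 → |·| = √(5²+40²) = √1625 ≈ 40.311, ∠ = arctan(40/5) ≈ 82.87°
pole (s+15): 15 + j40 → |·| = √(15²+40²) = √1825 ≈ 42.72, ∠ = arctan(40/15) ≈ 69.44°
|L| = 500 · 56.569 / 1722.1 ≈ 16.424
Gain = 20 log₁₀(16.424) ≈ 24.31 dB
∠L = 45.00° − 152.31° = -107.31°

24.3 dB, -107.3°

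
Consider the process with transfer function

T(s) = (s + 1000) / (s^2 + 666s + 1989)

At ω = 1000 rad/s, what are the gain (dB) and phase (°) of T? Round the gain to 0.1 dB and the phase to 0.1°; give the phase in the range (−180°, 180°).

-58.6 dB, -101.3°

Substitute s = j1000:
Numerator: (j1000) + 1000 = 1000 + j1000
Denominator: (j1000)^2 + 666(j1000) + 1989 = -998011 + j666000
|N| = √(1000² + 1000²) ≈ 1414.2, ∠N ≈ 45.00°
|D| = √(998011² + 666000²) ≈ 1.1998e+06, ∠D ≈ 146.28°
|T| = 1414.2 / 1.1998e+06 ≈ 0.0011787
Gain = 20 log₁₀(0.0011787) ≈ -58.57 dB
∠T = 45.00° − 146.28° = -101.28°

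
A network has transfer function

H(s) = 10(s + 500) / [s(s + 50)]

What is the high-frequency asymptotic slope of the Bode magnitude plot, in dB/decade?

-20 dB/decade

Each pole contributes −20 dB/decade at high frequency; each zero contributes +20 dB/decade.
Net: 1 zero(s) − 2 pole(s) → -20 dB/decade.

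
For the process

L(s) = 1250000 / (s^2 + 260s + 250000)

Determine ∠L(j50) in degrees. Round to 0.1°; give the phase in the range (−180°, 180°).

-3.0°

At s = jω = j50:
quadratic: (j50)² + 260·j50 + 250000 = 247500 + j13000 → |·| ≈ 2.4784e+05, ∠ ≈ 3.01°
∠L = 0.00° − 3.01° = -3.01°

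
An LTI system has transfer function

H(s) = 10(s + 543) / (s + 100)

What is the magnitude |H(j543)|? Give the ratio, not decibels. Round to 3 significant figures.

At s = jω = j543:
zero (s+543): 543 + j543 → |·| = √(543²+543²) = √589698 ≈ 767.92, ∠ = arctan(543/543) ≈ 45.00°
pole (s+100): 100 + j543 → |·| = √(100²+543²) = √304849 ≈ 552.13, ∠ = arctan(543/100) ≈ 79.57°
|H| = 10 · 767.92 / 552.13 ≈ 13.908

13.9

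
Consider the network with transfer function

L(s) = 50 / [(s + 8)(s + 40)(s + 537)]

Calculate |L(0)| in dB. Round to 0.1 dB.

L(0) = 50 / (8·40·537) ≈ 0.00029097
20 log₁₀(0.00029097) ≈ -70.72 dB

-70.7 dB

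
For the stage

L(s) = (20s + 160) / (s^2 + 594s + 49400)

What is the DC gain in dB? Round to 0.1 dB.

L(0) = 160 / 49400 ≈ 0.0032389
20 log₁₀(0.0032389) ≈ -49.79 dB

-49.8 dB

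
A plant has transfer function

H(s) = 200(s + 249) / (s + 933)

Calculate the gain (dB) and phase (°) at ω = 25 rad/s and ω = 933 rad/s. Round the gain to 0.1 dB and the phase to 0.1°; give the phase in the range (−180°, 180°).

ω = 25: 34.6 dB, 4.2°; ω = 933: 43.3 dB, 30.1°

At s = jω = j25:
zero (s+249): 249 + j25 → |·| = √(249²+25²) = √62626 ≈ 250.25, ∠ = arctan(25/249) ≈ 5.73°
pole (s+933): 933 + j25 → |·| = √(933²+25²) = √871114 ≈ 933.33, ∠ = arctan(25/933) ≈ 1.53°
|H| = 200 · 250.25 / 933.33 ≈ 53.625
Gain = 20 log₁₀(53.625) ≈ 34.59 dB
∠H = 5.73° − 1.53° = 4.20°

At s = jω = j933:
zero (s+249): 249 + j933 → |·| = √(249²+933²) = √932490 ≈ 965.66, ∠ = arctan(933/249) ≈ 75.06°
pole (s+933): 933 + j933 → |·| = √(933²+933²) = √1740978 ≈ 1319.5, ∠ = arctan(933/933) ≈ 45.00°
|H| = 200 · 965.66 / 1319.5 ≈ 146.37
Gain = 20 log₁₀(146.37) ≈ 43.31 dB
∠H = 75.06° − 45.00° = 30.06°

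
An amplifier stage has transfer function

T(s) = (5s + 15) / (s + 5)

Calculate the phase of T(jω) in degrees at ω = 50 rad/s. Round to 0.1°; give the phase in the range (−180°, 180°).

Substitute s = j50:
Numerator: 5(j50) + 15 = 15 + j250
Denominator: (j50) + 5 = 5 + j50
|N| = √(15² + 250²) ≈ 250.45, ∠N ≈ 86.57°
|D| = √(5² + 50²) ≈ 50.249, ∠D ≈ 84.29°
∠T = 86.57° − 84.29° = 2.28°

2.3°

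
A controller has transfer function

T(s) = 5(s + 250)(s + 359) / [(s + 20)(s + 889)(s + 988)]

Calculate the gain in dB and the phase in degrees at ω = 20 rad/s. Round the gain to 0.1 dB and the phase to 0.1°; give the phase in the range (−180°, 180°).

At s = jω = j20:
zero (s+250): 250 + j20 → |·| = √(250²+20²) = √62900 ≈ 250.8, ∠ = arctan(20/250) ≈ 4.57°
zero (s+359): 359 + j20 → |·| = √(359²+20²) = √129281 ≈ 359.56, ∠ = arctan(20/359) ≈ 3.19°
pole (s+20): 20 + j20 → |·| = √(20²+20²) = √800 ≈ 28.284, ∠ = arctan(20/20) ≈ 45.00°
pole (s+889): 889 + j20 → |·| = √(889²+20²) = √790721 ≈ 889.22, ∠ = arctan(20/889) ≈ 1.29°
pole (s+988): 988 + j20 → |·| = √(988²+20²) = √976544 ≈ 988.2, ∠ = arctan(20/988) ≈ 1.16°
|T| = 5 · 90178 / 2.4854e+07 ≈ 0.018142
Gain = 20 log₁₀(0.018142) ≈ -34.83 dB
∠T = 7.76° − 47.45° = -39.69°

-34.8 dB, -39.7°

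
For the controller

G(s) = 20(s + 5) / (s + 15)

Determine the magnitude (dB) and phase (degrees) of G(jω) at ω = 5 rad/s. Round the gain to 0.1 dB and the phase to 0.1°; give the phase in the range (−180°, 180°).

At s = jω = j5:
zero (s+5): 5 + j5 → |·| = √(5²+5²) = √50 ≈ 7.0711, ∠ = arctan(5/5) ≈ 45.00°
pole (s+15): 15 + j5 → |·| = √(15²+5²) = √250 ≈ 15.811, ∠ = arctan(5/15) ≈ 18.43°
|G| = 20 · 7.0711 / 15.811 ≈ 8.9445
Gain = 20 log₁₀(8.9445) ≈ 19.03 dB
∠G = 45.00° − 18.43° = 26.57°

19.0 dB, 26.6°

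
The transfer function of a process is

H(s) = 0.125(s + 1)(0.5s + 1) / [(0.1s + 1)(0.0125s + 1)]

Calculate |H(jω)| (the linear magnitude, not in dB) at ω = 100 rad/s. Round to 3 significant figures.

At ω = 100 rad/s:
zero (1 + j100·1) = 1 + j100 → |·| ≈ 100, ∠ ≈ 89.43°
zero (1 + j100·0.5) = 1 + j50 → |·| ≈ 50.01, ∠ ≈ 88.85°
pole (1 + j100·0.1) = 1 + j10 → |·| ≈ 10.05, ∠ ≈ 84.29°
pole (1 + j100·0.0125) = 1 + j1.25 → |·| ≈ 1.6008, ∠ ≈ 51.34°
|H| = 0.125 · 100 · 50.01 / (10.05 · 1.6008) ≈ 38.857

38.9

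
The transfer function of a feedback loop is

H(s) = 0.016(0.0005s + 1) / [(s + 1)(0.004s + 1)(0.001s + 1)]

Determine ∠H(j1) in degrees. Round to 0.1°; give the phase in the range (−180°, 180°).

At ω = 1 rad/s:
zero (1 + j1·0.0005) = 1 + j0.0005 → |·| ≈ 1, ∠ ≈ 0.03°
pole (1 + j1·1) = 1 + j1 → |·| ≈ 1.4142, ∠ ≈ 45.00°
pole (1 + j1·0.004) = 1 + j0.004 → |·| ≈ 1, ∠ ≈ 0.23°
pole (1 + j1·0.001) = 1 + j0.001 → |·| ≈ 1, ∠ ≈ 0.06°
∠H = (0.03°) − (45.00° + 0.23° + 0.06°) = -45.26°

-45.3°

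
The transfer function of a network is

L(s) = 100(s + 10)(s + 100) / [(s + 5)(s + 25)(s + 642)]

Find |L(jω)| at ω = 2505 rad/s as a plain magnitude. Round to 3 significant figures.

0.0387

At s = jω = j2505:
zero (s+10): 10 + j2505 → |·| = √(10²+2505²) = √6275125 ≈ 2505, ∠ = arctan(2505/10) ≈ 89.77°
zero (s+100): 100 + j2505 → |·| = √(100²+2505²) = √6285025 ≈ 2507, ∠ = arctan(2505/100) ≈ 87.71°
pole (s+5): 5 + j2505 → |·| = √(5²+2505²) = √6275050 ≈ 2505, ∠ = arctan(2505/5) ≈ 89.89°
pole (s+25): 25 + j2505 → |·| = √(25²+2505²) = √6275650 ≈ 2505.1, ∠ = arctan(2505/25) ≈ 89.43°
pole (s+642): 642 + j2505 → |·| = √(642²+2505²) = √6687189 ≈ 2586, ∠ = arctan(2505/642) ≈ 75.63°
|L| = 100 · 6.28e+06 / 1.6228e+10 ≈ 0.038699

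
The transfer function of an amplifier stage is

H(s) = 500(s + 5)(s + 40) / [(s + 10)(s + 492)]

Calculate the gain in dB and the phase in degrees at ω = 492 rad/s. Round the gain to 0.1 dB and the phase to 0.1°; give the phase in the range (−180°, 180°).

At s = jω = j492:
zero (s+5): 5 + j492 → |·| = √(5²+492²) = √242089 ≈ 492.03, ∠ = arctan(492/5) ≈ 89.42°
zero (s+40): 40 + j492 → |·| = √(40²+492²) = √243664 ≈ 493.62, ∠ = arctan(492/40) ≈ 85.35°
pole (s+10): 10 + j492 → |·| = √(10²+492²) = √242164 ≈ 492.1, ∠ = arctan(492/10) ≈ 88.84°
pole (s+492): 492 + j492 → |·| = √(492²+492²) = √484128 ≈ 695.79, ∠ = arctan(492/492) ≈ 45.00°
|H| = 500 · 2.4288e+05 / 3.424e+05 ≈ 354.67
Gain = 20 log₁₀(354.67) ≈ 51.00 dB
∠H = 174.77° − 133.84° = 40.93°

51.0 dB, 40.9°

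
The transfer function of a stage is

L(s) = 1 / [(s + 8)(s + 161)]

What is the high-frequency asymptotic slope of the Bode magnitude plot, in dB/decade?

-40 dB/decade

Each pole contributes −20 dB/decade at high frequency; each zero contributes +20 dB/decade.
Net: 0 zero(s) − 2 pole(s) → -40 dB/decade.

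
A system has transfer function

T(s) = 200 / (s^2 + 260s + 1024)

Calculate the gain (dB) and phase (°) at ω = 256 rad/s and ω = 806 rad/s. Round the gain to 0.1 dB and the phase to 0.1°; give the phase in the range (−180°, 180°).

ω = 256: -53.3 dB, -134.1°; ω = 806: -70.7 dB, -162.1°

Substitute s = j256:
Numerator: 200 = 200 + j0
Denominator: (j256)^2 + 260(j256) + 1024 = -64512 + j66560
|N| = √(200² + 0²) ≈ 200, ∠N ≈ 0.00°
|D| = √(64512² + 66560²) ≈ 92693, ∠D ≈ 134.10°
|T| = 200 / 92693 ≈ 0.0021577
Gain = 20 log₁₀(0.0021577) ≈ -53.32 dB
∠T = 0.00° − 134.10° = -134.10°

Substitute s = j806:
Numerator: 200 = 200 + j0
Denominator: (j806)^2 + 260(j806) + 1024 = -648612 + j209560
|N| = √(200² + 0²) ≈ 200, ∠N ≈ 0.00°
|D| = √(648612² + 209560²) ≈ 6.8163e+05, ∠D ≈ 162.09°
|T| = 200 / 6.8163e+05 ≈ 0.00029341
Gain = 20 log₁₀(0.00029341) ≈ -70.65 dB
∠T = 0.00° − 162.09° = -162.09°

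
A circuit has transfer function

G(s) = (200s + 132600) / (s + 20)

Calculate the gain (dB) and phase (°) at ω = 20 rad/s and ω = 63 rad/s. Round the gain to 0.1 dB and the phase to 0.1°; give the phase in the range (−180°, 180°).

Substitute s = j20:
Numerator: 200(j20) + 132600 = 132600 + j4000
Denominator: (j20) + 20 = 20 + j20
|N| = √(132600² + 4000²) ≈ 1.3266e+05, ∠N ≈ 1.73°
|D| = √(20² + 20²) ≈ 28.284, ∠D ≈ 45.00°
|G| = 1.3266e+05 / 28.284 ≈ 4690.3
Gain = 20 log₁₀(4690.3) ≈ 73.42 dB
∠G = 1.73° − 45.00° = -43.27°

Substitute s = j63:
Numerator: 200(j63) + 132600 = 132600 + j12600
Denominator: (j63) + 20 = 20 + j63
|N| = √(132600² + 12600²) ≈ 1.332e+05, ∠N ≈ 5.43°
|D| = √(20² + 63²) ≈ 66.098, ∠D ≈ 72.39°
|G| = 1.332e+05 / 66.098 ≈ 2015.2
Gain = 20 log₁₀(2015.2) ≈ 66.09 dB
∠G = 5.43° − 72.39° = -66.96°

ω = 20: 73.4 dB, -43.3°; ω = 63: 66.1 dB, -67.0°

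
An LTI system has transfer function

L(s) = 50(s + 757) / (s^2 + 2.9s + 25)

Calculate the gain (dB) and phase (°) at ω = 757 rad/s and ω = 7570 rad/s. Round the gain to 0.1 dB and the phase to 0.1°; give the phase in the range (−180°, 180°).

At s = jω = j757:
zero (s+757): 757 + j757 → |·| = √(757²+757²) = √1146098 ≈ 1070.6, ∠ = arctan(757/757) ≈ 45.00°
quadratic: (j757)² + 2.9·j757 + 25 = -573024 + j2195.3 → |·| ≈ 5.7303e+05, ∠ ≈ 179.78°
|L| = 50 · 1070.6 / 5.7303e+05 ≈ 0.093416
Gain = 20 log₁₀(0.093416) ≈ -20.59 dB
∠L = 45.00° − 179.78° = -134.78°

At s = jω = j7570:
zero (s+757): 757 + j7570 → |·| = √(757²+7570²) = √57877949 ≈ 7607.8, ∠ = arctan(7570/757) ≈ 84.29°
quadratic: (j7570)² + 2.9·j7570 + 25 = -57304875 + j21953 → |·| ≈ 5.7305e+07, ∠ ≈ 179.98°
|L| = 50 · 7607.8 / 5.7305e+07 ≈ 0.006638
Gain = 20 log₁₀(0.006638) ≈ -43.56 dB
∠L = 84.29° − 179.98° = -95.69°

ω = 757: -20.6 dB, -134.8°; ω = 7570: -43.6 dB, -95.7°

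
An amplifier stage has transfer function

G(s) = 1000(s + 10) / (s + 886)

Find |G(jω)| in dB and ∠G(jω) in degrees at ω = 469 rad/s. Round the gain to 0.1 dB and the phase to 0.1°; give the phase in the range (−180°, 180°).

53.4 dB, 60.9°

At s = jω = j469:
zero (s+10): 10 + j469 → |·| = √(10²+469²) = √220061 ≈ 469.11, ∠ = arctan(469/10) ≈ 88.78°
pole (s+886): 886 + j469 → |·| = √(886²+469²) = √1004957 ≈ 1002.5, ∠ = arctan(469/886) ≈ 27.89°
|G| = 1000 · 469.11 / 1002.5 ≈ 467.94
Gain = 20 log₁₀(467.94) ≈ 53.40 dB
∠G = 88.78° − 27.89° = 60.89°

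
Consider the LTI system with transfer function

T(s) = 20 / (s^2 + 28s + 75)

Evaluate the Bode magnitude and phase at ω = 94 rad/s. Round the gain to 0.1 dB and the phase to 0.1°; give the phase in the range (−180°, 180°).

Substitute s = j94:
Numerator: 20 = 20 + j0
Denominator: (j94)^2 + 28(j94) + 75 = -8761 + j2632
|N| = √(20² + 0²) ≈ 20, ∠N ≈ 0.00°
|D| = √(8761² + 2632²) ≈ 9147.8, ∠D ≈ 163.28°
|T| = 20 / 9147.8 ≈ 0.0021863
Gain = 20 log₁₀(0.0021863) ≈ -53.21 dB
∠T = 0.00° − 163.28° = -163.28°

-53.2 dB, -163.3°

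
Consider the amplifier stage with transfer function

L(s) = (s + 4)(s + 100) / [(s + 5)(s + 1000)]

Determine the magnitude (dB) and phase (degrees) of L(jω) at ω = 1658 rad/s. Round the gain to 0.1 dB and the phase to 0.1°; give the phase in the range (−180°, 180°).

At s = jω = j1658:
zero (s+4): 4 + j1658 → |·| = √(4²+1658²) = √2748980 ≈ 1658, ∠ = arctan(1658/4) ≈ 89.86°
zero (s+100): 100 + j1658 → |·| = √(100²+1658²) = √2758964 ≈ 1661, ∠ = arctan(1658/100) ≈ 86.55°
pole (s+5): 5 + j1658 → |·| = √(5²+1658²) = √2748989 ≈ 1658, ∠ = arctan(1658/5) ≈ 89.83°
pole (s+1000): 1000 + j1658 → |·| = √(1000²+1658²) = √3748964 ≈ 1936.2, ∠ = arctan(1658/1000) ≈ 58.90°
|L| = 1 · 2.7539e+06 / 3.2102e+06 ≈ 0.85786
Gain = 20 log₁₀(0.85786) ≈ -1.33 dB
∠L = 176.41° − 148.73° = 27.68°

-1.3 dB, 27.7°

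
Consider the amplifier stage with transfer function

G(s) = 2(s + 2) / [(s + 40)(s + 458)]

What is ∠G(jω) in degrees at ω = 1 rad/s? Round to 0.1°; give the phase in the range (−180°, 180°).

25.0°

At s = jω = j1:
zero (s+2): 2 + j1 → |·| = √(2²+1²) = √5 ≈ 2.2361, ∠ = arctan(1/2) ≈ 26.57°
pole (s+40): 40 + j1 → |·| = √(40²+1²) = √1601 ≈ 40.012, ∠ = arctan(1/40) ≈ 1.43°
pole (s+458): 458 + j1 → |·| = √(458²+1²) = √209765 ≈ 458, ∠ = arctan(1/458) ≈ 0.13°
∠G = 26.57° − 1.56° = 25.01°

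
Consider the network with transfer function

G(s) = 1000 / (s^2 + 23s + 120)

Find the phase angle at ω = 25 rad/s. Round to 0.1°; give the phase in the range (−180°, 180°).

-131.3°

Substitute s = j25:
Numerator: 1000 = 1000 + j0
Denominator: (j25)^2 + 23(j25) + 120 = -505 + j575
|N| = √(1000² + 0²) ≈ 1000, ∠N ≈ 0.00°
|D| = √(505² + 575²) ≈ 765.28, ∠D ≈ 131.29°
∠G = 0.00° − 131.29° = -131.29°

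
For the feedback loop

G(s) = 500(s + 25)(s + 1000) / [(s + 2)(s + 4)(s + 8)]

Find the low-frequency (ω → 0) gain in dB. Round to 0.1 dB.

G(0) = 500·25·1000 / (2·4·8) ≈ 1.9531e+05
20 log₁₀(1.9531e+05) ≈ 105.81 dB

105.8 dB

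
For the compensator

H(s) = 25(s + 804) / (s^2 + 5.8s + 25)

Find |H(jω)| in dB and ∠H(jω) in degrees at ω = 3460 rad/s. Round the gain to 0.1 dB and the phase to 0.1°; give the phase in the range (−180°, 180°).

-42.6 dB, -103.0°

At s = jω = j3460:
zero (s+804): 804 + j3460 → |·| = √(804²+3460²) = √12618016 ≈ 3552.2, ∠ = arctan(3460/804) ≈ 76.92°
quadratic: (j3460)² + 5.8·j3460 + 25 = -11971575 + j20068 → |·| ≈ 1.1972e+07, ∠ ≈ 179.90°
|H| = 25 · 3552.2 / 1.1972e+07 ≈ 0.0074177
Gain = 20 log₁₀(0.0074177) ≈ -42.59 dB
∠H = 76.92° − 179.90° = -102.98°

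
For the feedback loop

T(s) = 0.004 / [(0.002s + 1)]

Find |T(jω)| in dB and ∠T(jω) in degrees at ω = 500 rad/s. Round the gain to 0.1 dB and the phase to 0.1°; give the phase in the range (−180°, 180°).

-51.0 dB, -45.0°

At ω = 500 rad/s:
pole (1 + j500·0.002) = 1 + j1 → |·| ≈ 1.4142, ∠ ≈ 45.00°
|T| = 0.004 · 1 / (1.4142) ≈ 0.0028285
Gain = 20 log₁₀(0.0028285) ≈ -50.97 dB
∠T = (0°) − (45.00°) = -45.00°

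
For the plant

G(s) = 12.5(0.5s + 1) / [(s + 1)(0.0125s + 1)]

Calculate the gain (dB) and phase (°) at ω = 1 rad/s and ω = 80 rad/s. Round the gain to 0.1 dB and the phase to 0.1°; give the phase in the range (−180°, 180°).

At ω = 1 rad/s:
zero (1 + j1·0.5) = 1 + j0.5 → |·| ≈ 1.118, ∠ ≈ 26.57°
pole (1 + j1·1) = 1 + j1 → |·| ≈ 1.4142, ∠ ≈ 45.00°
pole (1 + j1·0.0125) = 1 + j0.0125 → |·| ≈ 1.0001, ∠ ≈ 0.72°
|G| = 12.5 · 1.118 / (1.4142 · 1.0001) ≈ 9.8809
Gain = 20 log₁₀(9.8809) ≈ 19.90 dB
∠G = (26.57°) − (45.00° + 0.72°) = -19.15°

At ω = 80 rad/s:
zero (1 + j80·0.5) = 1 + j40 → |·| ≈ 40.012, ∠ ≈ 88.57°
pole (1 + j80·1) = 1 + j80 → |·| ≈ 80.006, ∠ ≈ 89.28°
pole (1 + j80·0.0125) = 1 + j1 → |·| ≈ 1.4142, ∠ ≈ 45.00°
|G| = 12.5 · 40.012 / (80.006 · 1.4142) ≈ 4.4205
Gain = 20 log₁₀(4.4205) ≈ 12.91 dB
∠G = (88.57°) − (89.28° + 45.00°) = -45.71°

ω = 1: 19.9 dB, -19.2°; ω = 80: 12.9 dB, -45.7°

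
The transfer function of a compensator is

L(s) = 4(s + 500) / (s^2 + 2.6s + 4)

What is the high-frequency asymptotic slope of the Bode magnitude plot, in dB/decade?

-20 dB/decade

Each pole contributes −20 dB/decade at high frequency; each zero contributes +20 dB/decade.
Net: 1 zero(s) − 2 pole(s) → -20 dB/decade.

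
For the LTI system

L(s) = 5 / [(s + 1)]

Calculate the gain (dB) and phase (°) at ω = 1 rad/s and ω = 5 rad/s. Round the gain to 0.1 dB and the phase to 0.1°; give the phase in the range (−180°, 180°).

At ω = 1 rad/s:
pole (1 + j1·1) = 1 + j1 → |·| ≈ 1.4142, ∠ ≈ 45.00°
|L| = 5 · 1 / (1.4142) ≈ 3.5356
Gain = 20 log₁₀(3.5356) ≈ 10.97 dB
∠L = (0°) − (45.00°) = -45.00°

At ω = 5 rad/s:
pole (1 + j5·1) = 1 + j5 → |·| ≈ 5.099, ∠ ≈ 78.69°
|L| = 5 · 1 / (5.099) ≈ 0.98058
Gain = 20 log₁₀(0.98058) ≈ -0.17 dB
∠L = (0°) − (78.69°) = -78.69°

ω = 1: 11.0 dB, -45.0°; ω = 5: -0.2 dB, -78.7°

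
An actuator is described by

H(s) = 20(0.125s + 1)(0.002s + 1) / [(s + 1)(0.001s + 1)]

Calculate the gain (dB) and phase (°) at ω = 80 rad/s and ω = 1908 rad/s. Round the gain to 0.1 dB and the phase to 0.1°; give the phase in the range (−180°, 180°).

At ω = 80 rad/s:
zero (1 + j80·0.125) = 1 + j10 → |·| ≈ 10.05, ∠ ≈ 84.29°
zero (1 + j80·0.002) = 1 + j0.16 → |·| ≈ 1.0127, ∠ ≈ 9.09°
pole (1 + j80·1) = 1 + j80 → |·| ≈ 80.006, ∠ ≈ 89.28°
pole (1 + j80·0.001) = 1 + j0.08 → |·| ≈ 1.0032, ∠ ≈ 4.57°
|H| = 20 · 10.05 · 1.0127 / (80.006 · 1.0032) ≈ 2.5361
Gain = 20 log₁₀(2.5361) ≈ 8.08 dB
∠H = (84.29° + 9.09°) − (89.28° + 4.57°) = -0.47°

At ω = 1908 rad/s:
zero (1 + j1908·0.125) = 1 + j238.5 → |·| ≈ 238.5, ∠ ≈ 89.76°
zero (1 + j1908·0.002) = 1 + j3.816 → |·| ≈ 3.9449, ∠ ≈ 75.32°
pole (1 + j1908·1) = 1 + j1908 → |·| ≈ 1908, ∠ ≈ 89.97°
pole (1 + j1908·0.001) = 1 + j1.908 → |·| ≈ 2.1542, ∠ ≈ 62.34°
|H| = 20 · 238.5 · 3.9449 / (1908 · 2.1542) ≈ 4.5781
Gain = 20 log₁₀(4.5781) ≈ 13.21 dB
∠H = (89.76° + 75.32°) − (89.97° + 62.34°) = 12.77°

ω = 80: 8.1 dB, -0.5°; ω = 1908: 13.2 dB, 12.8°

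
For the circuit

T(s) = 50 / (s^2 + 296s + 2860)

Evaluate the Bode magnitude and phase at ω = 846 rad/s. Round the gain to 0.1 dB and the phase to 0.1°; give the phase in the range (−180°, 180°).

Substitute s = j846:
Numerator: 50 = 50 + j0
Denominator: (j846)^2 + 296(j846) + 2860 = -712856 + j250416
|N| = √(50² + 0²) ≈ 50, ∠N ≈ 0.00°
|D| = √(712856² + 250416²) ≈ 7.5556e+05, ∠D ≈ 160.64°
|T| = 50 / 7.5556e+05 ≈ 6.6176e-05
Gain = 20 log₁₀(6.6176e-05) ≈ -83.59 dB
∠T = 0.00° − 160.64° = -160.64°

-83.6 dB, -160.6°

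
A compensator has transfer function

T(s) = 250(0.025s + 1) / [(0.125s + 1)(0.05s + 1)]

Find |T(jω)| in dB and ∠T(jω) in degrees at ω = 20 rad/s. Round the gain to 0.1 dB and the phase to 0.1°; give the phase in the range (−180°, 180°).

At ω = 20 rad/s:
zero (1 + j20·0.025) = 1 + j0.5 → |·| ≈ 1.118, ∠ ≈ 26.57°
pole (1 + j20·0.125) = 1 + j2.5 → |·| ≈ 2.6926, ∠ ≈ 68.20°
pole (1 + j20·0.05) = 1 + j1 → |·| ≈ 1.4142, ∠ ≈ 45.00°
|T| = 250 · 1.118 / (2.6926 · 1.4142) ≈ 73.401
Gain = 20 log₁₀(73.401) ≈ 37.31 dB
∠T = (26.57°) − (68.20° + 45.00°) = -86.63°

37.3 dB, -86.6°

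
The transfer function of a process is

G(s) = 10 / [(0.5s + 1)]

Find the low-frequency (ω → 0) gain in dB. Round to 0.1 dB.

20.0 dB

G(0) = 10 · 1 / 1 = 10
20 log₁₀(10) ≈ 20.00 dB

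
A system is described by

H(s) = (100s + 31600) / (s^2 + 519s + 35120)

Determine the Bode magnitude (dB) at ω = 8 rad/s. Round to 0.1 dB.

Substitute s = j8:
Numerator: 100(j8) + 31600 = 31600 + j800
Denominator: (j8)^2 + 519(j8) + 35120 = 35056 + j4152
|N| = √(31600² + 800²) ≈ 31610, ∠N ≈ 1.45°
|D| = √(35056² + 4152²) ≈ 35301, ∠D ≈ 6.75°
|H| = 31610 / 35301 ≈ 0.89544
Gain = 20 log₁₀(0.89544) ≈ -0.96 dB

-1.0 dB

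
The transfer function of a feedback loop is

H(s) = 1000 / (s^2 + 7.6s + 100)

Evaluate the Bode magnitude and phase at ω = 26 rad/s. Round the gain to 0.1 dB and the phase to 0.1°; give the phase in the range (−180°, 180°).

At s = jω = j26:
quadratic: (j26)² + 7.6·j26 + 100 = -576 + j197.6 → |·| ≈ 608.95, ∠ ≈ 161.07°
|H| = 1000 / 608.95 ≈ 1.6422
Gain = 20 log₁₀(1.6422) ≈ 4.31 dB
∠H = 0.00° − 161.07° = -161.07°

4.3 dB, -161.1°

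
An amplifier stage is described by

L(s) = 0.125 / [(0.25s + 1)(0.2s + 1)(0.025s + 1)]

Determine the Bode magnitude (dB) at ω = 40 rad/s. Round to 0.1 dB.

At ω = 40 rad/s:
pole (1 + j40·0.25) = 1 + j10 → |·| ≈ 10.05, ∠ ≈ 84.29°
pole (1 + j40·0.2) = 1 + j8 → |·| ≈ 8.0623, ∠ ≈ 82.87°
pole (1 + j40·0.025) = 1 + j1 → |·| ≈ 1.4142, ∠ ≈ 45.00°
|L| = 0.125 · 1 / (10.05 · 8.0623 · 1.4142) ≈ 0.0010909
Gain = 20 log₁₀(0.0010909) ≈ -59.24 dB

-59.2 dB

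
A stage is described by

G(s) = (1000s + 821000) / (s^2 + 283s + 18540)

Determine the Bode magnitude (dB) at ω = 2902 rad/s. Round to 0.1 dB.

-8.9 dB

Substitute s = j2902:
Numerator: 1000(j2902) + 821000 = 821000 + j2902000
Denominator: (j2902)^2 + 283(j2902) + 18540 = -8403064 + j821266
|N| = √(821000² + 2902000²) ≈ 3.0159e+06, ∠N ≈ 74.20°
|D| = √(8403064² + 821266²) ≈ 8.4431e+06, ∠D ≈ 174.42°
|G| = 3.0159e+06 / 8.4431e+06 ≈ 0.3572
Gain = 20 log₁₀(0.3572) ≈ -8.94 dB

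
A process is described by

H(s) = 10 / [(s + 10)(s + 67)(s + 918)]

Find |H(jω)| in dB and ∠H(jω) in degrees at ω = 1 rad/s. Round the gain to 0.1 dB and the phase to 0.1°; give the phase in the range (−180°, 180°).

At s = jω = j1:
pole (s+10): 10 + j1 → |·| = √(10²+1²) = √101 ≈ 10.05, ∠ = arctan(1/10) ≈ 5.71°
pole (s+67): 67 + j1 → |·| = √(67²+1²) = √4490 ≈ 67.007, ∠ = arctan(1/67) ≈ 0.86°
pole (s+918): 918 + j1 → |·| = √(918²+1²) = √842725 ≈ 918, ∠ = arctan(1/918) ≈ 0.06°
|H| = 10 / 6.182e+05 ≈ 1.6176e-05
Gain = 20 log₁₀(1.6176e-05) ≈ -95.82 dB
∠H = 0.00° − 6.63° = -6.63°

-95.8 dB, -6.6°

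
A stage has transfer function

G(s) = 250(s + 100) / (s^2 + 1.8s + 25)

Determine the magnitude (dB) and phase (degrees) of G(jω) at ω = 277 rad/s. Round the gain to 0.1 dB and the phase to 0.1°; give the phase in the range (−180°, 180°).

At s = jω = j277:
zero (s+100): 100 + j277 → |·| = √(100²+277²) = √86729 ≈ 294.5, ∠ = arctan(277/100) ≈ 70.15°
quadratic: (j277)² + 1.8·j277 + 25 = -76704 + j498.6 → |·| ≈ 76706, ∠ ≈ 179.63°
|G| = 250 · 294.5 / 76706 ≈ 0.95983
Gain = 20 log₁₀(0.95983) ≈ -0.36 dB
∠G = 70.15° − 179.63° = -109.48°

-0.4 dB, -109.5°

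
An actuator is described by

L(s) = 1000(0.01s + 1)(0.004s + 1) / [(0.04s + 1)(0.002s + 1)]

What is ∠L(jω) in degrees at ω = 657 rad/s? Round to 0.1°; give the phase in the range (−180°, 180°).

10.0°

At ω = 657 rad/s:
zero (1 + j657·0.01) = 1 + j6.57 → |·| ≈ 6.6457, ∠ ≈ 81.35°
zero (1 + j657·0.004) = 1 + j2.628 → |·| ≈ 2.8118, ∠ ≈ 69.17°
pole (1 + j657·0.04) = 1 + j26.28 → |·| ≈ 26.299, ∠ ≈ 87.82°
pole (1 + j657·0.002) = 1 + j1.314 → |·| ≈ 1.6512, ∠ ≈ 52.73°
∠L = (81.35° + 69.17°) − (87.82° + 52.73°) = 9.97°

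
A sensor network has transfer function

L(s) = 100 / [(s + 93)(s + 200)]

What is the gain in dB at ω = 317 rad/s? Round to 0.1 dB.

At s = jω = j317:
pole (s+93): 93 + j317 → |·| = √(93²+317²) = √109138 ≈ 330.36, ∠ = arctan(317/93) ≈ 73.65°
pole (s+200): 200 + j317 → |·| = √(200²+317²) = √140489 ≈ 374.82, ∠ = arctan(317/200) ≈ 57.75°
|L| = 100 / 1.2383e+05 ≈ 0.00080756
Gain = 20 log₁₀(0.00080756) ≈ -61.86 dB

-61.9 dB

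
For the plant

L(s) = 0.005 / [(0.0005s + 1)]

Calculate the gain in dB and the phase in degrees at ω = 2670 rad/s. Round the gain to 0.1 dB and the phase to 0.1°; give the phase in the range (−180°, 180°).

At ω = 2670 rad/s:
pole (1 + j2670·0.0005) = 1 + j1.335 → |·| ≈ 1.668, ∠ ≈ 53.16°
|L| = 0.005 · 1 / (1.668) ≈ 0.0029976
Gain = 20 log₁₀(0.0029976) ≈ -50.46 dB
∠L = (0°) − (53.16°) = -53.16°

-50.5 dB, -53.2°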